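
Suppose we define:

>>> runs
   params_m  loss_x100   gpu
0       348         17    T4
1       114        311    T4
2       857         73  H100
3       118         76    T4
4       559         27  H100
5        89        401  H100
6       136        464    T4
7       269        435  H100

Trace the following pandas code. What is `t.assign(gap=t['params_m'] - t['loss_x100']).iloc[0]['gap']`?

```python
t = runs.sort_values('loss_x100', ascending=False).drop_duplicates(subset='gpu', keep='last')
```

sort by loss_x100 descending:
   params_m  loss_x100   gpu
6       136        464    T4
7       269        435  H100
5        89        401  H100
1       114        311    T4
3       118         76    T4
2       857         73  H100
4       559         27  H100
0       348         17    T4
drop duplicate gpu (keep=last):
   params_m  loss_x100   gpu
4       559         27  H100
0       348         17    T4
add column gap = t['params_m'] - t['loss_x100']:
   params_m  loss_x100   gpu  gap
4       559         27  H100  532
0       348         17    T4  331
So iloc[0]['gap'] = 532.

532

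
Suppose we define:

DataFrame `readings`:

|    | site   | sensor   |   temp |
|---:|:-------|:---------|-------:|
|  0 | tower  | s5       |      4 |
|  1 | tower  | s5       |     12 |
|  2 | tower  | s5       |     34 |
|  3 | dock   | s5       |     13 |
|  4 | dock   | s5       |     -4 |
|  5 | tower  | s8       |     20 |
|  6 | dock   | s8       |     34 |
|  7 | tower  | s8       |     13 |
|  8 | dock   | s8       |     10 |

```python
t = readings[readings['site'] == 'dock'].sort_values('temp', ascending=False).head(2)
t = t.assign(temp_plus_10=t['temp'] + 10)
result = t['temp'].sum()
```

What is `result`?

filter rows where site == 'dock':
   site sensor  temp
3  dock     s5    13
4  dock     s5    -4
6  dock     s8    34
8  dock     s8    10
sort by temp descending:
   site sensor  temp
6  dock     s8    34
3  dock     s5    13
8  dock     s8    10
4  dock     s5    -4
take first 2 rows:
   site sensor  temp
6  dock     s8    34
3  dock     s5    13
add column temp_plus_10 = t['temp'] + 10:
   site sensor  temp  temp_plus_10
6  dock     s8    34            44
3  dock     s5    13            23
Hence 47.

47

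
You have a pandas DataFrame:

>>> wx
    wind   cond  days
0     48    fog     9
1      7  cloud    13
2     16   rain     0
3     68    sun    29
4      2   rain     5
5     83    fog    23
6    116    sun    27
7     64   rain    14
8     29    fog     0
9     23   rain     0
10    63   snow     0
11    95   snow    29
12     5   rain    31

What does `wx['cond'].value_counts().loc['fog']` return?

3

value_counts of cond:
cond
rain     5
fog      3
sun      2
snow     2
cloud    1
Name: count, dtype: int64
The value at index 'fog' is 3.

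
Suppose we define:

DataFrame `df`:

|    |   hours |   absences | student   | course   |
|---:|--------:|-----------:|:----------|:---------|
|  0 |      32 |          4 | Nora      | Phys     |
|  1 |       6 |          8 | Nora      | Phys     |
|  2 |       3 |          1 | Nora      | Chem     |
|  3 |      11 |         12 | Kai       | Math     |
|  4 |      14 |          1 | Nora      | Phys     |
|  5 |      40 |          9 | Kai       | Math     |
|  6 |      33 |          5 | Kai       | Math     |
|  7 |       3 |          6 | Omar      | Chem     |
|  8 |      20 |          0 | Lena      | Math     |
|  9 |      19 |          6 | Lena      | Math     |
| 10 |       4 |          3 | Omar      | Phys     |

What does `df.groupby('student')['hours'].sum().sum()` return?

group by student, sum of hours:
student
Kai     84
Lena    39
Nora    55
Omar     7
Name: hours, dtype: int64
Then the sum of the resulting series: 185

185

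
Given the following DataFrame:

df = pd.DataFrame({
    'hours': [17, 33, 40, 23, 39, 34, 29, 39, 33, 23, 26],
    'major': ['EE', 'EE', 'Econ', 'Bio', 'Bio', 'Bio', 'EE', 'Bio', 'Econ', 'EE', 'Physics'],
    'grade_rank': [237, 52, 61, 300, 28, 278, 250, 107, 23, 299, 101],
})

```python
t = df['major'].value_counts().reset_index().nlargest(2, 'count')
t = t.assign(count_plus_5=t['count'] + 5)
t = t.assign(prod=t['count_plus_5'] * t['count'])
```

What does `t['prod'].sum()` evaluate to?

value_counts of major:
major
EE         4
Bio        4
Econ       2
Physics    1
Name: count, dtype: int64
reset_index():
     major  count
0       EE      4
1      Bio      4
2     Econ      2
3  Physics      1
take 2 rows with largest count:
  major  count
0    EE      4
1   Bio      4
add column count_plus_5 = t['count'] + 5:
  major  count  count_plus_5
0    EE      4             9
1   Bio      4             9
add column prod = t['count_plus_5'] * t['count']:
  major  count  count_plus_5  prod
0    EE      4             9    36
1   Bio      4             9    36
The sum of column 'prod' is 72.

72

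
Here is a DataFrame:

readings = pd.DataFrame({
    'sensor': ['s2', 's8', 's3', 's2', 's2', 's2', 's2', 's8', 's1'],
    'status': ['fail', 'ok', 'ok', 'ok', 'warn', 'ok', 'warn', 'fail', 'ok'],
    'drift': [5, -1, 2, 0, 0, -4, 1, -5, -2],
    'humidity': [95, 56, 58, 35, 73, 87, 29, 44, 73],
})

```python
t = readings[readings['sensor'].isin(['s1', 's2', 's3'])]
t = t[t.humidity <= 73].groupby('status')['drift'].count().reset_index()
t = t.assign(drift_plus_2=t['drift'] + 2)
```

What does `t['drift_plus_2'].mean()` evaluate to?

4.5

filter rows where sensor in ['s1', 's2', 's3']:
  sensor status  drift  humidity
0     s2   fail      5        95
2     s3     ok      2        58
3     s2     ok      0        35
4     s2   warn      0        73
5     s2     ok     -4        87
6     s2   warn      1        29
8     s1     ok     -2        73
filter rows where humidity <= 73:
  sensor status  drift  humidity
2     s3     ok      2        58
3     s2     ok      0        35
4     s2   warn      0        73
6     s2   warn      1        29
8     s1     ok     -2        73
group by status, count of drift:
status
ok      3
warn    2
Name: drift, dtype: int64
reset_index():
  status  drift
0     ok      3
1   warn      2
add column drift_plus_2 = t['drift'] + 2:
  status  drift  drift_plus_2
0     ok      3             5
1   warn      2             4
Then the mean of column 'drift_plus_2': 4.5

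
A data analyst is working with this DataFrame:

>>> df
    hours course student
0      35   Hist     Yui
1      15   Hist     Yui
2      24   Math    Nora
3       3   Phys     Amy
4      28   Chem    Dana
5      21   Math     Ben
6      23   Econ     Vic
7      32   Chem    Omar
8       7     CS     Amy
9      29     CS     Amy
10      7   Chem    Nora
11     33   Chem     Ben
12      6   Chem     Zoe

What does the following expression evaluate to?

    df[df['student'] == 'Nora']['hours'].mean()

filter rows where student == 'Nora':
    hours course student
2      24   Math    Nora
10      7   Chem    Nora
Reading off the mean of column 'hours', we get 15.5.

15.5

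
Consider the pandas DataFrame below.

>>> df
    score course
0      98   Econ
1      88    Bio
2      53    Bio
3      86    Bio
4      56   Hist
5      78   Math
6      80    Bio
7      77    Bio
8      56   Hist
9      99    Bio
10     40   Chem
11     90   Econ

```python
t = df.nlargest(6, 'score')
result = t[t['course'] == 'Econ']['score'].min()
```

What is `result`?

90

take 6 rows with largest score:
    score course
9      99    Bio
0      98   Econ
11     90   Econ
1      88    Bio
3      86    Bio
6      80    Bio
filter rows where course == 'Econ':
    score course
0      98   Econ
11     90   Econ
Reading off the min of column 'score', we get 90.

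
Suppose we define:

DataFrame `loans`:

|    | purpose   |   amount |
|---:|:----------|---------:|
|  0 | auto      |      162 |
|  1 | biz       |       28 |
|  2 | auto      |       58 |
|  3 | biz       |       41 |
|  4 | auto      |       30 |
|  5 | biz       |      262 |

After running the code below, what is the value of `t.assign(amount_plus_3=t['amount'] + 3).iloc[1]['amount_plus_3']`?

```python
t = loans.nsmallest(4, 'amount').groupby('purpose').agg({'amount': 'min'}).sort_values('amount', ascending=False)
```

take 4 rows with smallest amount:
  purpose  amount
1     biz      28
4    auto      30
3     biz      41
2    auto      58
group by purpose, min of amount:
         amount
purpose        
auto         30
biz          28
sort by amount descending:
         amount
purpose        
auto         30
biz          28
add column amount_plus_3 = t['amount'] + 3:
         amount  amount_plus_3
purpose                       
auto         30             33
biz          28             31
value at position 1, column 'amount_plus_3' → 31

31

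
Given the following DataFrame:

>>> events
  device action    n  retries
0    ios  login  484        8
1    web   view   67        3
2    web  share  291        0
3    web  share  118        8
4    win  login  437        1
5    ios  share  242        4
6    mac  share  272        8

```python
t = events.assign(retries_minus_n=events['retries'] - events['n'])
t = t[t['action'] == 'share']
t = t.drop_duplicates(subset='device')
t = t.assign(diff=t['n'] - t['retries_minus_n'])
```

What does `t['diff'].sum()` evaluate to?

add column retries_minus_n = events['retries'] - events['n']:
  device action    n  retries  retries_minus_n
0    ios  login  484        8             -476
1    web   view   67        3              -64
2    web  share  291        0             -291
3    web  share  118        8             -110
4    win  login  437        1             -436
5    ios  share  242        4             -238
6    mac  share  272        8             -264
filter rows where action == 'share':
  device action    n  retries  retries_minus_n
2    web  share  291        0             -291
3    web  share  118        8             -110
5    ios  share  242        4             -238
6    mac  share  272        8             -264
drop duplicate device (keep=first):
  device action    n  retries  retries_minus_n
2    web  share  291        0             -291
5    ios  share  242        4             -238
6    mac  share  272        8             -264
add column diff = t['n'] - t['retries_minus_n']:
  device action    n  retries  retries_minus_n  diff
2    web  share  291        0             -291   582
5    ios  share  242        4             -238   480
6    mac  share  272        8             -264   536
Finally, sum of column 'diff' = 1598.

1598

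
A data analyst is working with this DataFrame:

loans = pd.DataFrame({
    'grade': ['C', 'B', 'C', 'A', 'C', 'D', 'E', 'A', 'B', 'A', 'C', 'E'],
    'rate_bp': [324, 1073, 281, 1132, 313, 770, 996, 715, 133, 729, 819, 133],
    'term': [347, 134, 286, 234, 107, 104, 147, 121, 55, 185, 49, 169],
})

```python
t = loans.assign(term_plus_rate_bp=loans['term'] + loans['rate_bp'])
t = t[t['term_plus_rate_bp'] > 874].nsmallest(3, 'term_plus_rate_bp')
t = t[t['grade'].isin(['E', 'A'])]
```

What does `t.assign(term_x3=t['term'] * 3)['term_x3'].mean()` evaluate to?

498.0

add column term_plus_rate_bp = loans['term'] + loans['rate_bp']:
   grade  rate_bp  term  term_plus_rate_bp
0      C      324   347                671
1      B     1073   134               1207
2      C      281   286                567
3      A     1132   234               1366
4      C      313   107                420
5      D      770   104                874
6      E      996   147               1143
7      A      715   121                836
8      B      133    55                188
9      A      729   185                914
10     C      819    49                868
11     E      133   169                302
filter rows where term_plus_rate_bp > 874:
  grade  rate_bp  term  term_plus_rate_bp
1     B     1073   134               1207
3     A     1132   234               1366
6     E      996   147               1143
9     A      729   185                914
take 3 rows with smallest term_plus_rate_bp:
  grade  rate_bp  term  term_plus_rate_bp
9     A      729   185                914
6     E      996   147               1143
1     B     1073   134               1207
filter rows where grade in ['E', 'A']:
  grade  rate_bp  term  term_plus_rate_bp
9     A      729   185                914
6     E      996   147               1143
add column term_x3 = t['term'] * 3:
  grade  rate_bp  term  term_plus_rate_bp  term_x3
9     A      729   185                914      555
6     E      996   147               1143      441
So mean() = 498.0.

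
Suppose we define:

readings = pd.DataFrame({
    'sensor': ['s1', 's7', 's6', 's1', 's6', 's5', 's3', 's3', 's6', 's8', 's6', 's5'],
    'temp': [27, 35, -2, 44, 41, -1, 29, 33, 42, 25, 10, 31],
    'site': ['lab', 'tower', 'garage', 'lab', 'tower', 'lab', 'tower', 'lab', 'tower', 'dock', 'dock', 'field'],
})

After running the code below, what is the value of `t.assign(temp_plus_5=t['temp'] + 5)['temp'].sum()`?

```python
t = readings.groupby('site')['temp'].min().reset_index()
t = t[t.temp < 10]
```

group by site, min of temp:
site
dock      10
field     31
garage    -2
lab       -1
tower     29
Name: temp, dtype: int64
reset_index():
     site  temp
0    dock    10
1   field    31
2  garage    -2
3     lab    -1
4   tower    29
filter rows where temp < 10:
     site  temp
2  garage    -2
3     lab    -1
add column temp_plus_5 = t['temp'] + 5:
     site  temp  temp_plus_5
2  garage    -2            3
3     lab    -1            4
So sum() = -3.

-3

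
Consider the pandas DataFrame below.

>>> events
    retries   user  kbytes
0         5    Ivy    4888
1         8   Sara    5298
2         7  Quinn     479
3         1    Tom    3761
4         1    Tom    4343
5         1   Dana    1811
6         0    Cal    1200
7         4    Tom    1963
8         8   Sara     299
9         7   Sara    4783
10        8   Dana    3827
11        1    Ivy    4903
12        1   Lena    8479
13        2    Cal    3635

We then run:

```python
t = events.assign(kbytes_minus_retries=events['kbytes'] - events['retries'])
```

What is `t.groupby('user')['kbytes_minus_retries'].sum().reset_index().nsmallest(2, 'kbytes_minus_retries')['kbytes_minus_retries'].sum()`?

5305

add column kbytes_minus_retries = events['kbytes'] - events['retries']:
    retries   user  kbytes  kbytes_minus_retries
0         5    Ivy    4888                  4883
1         8   Sara    5298                  5290
2         7  Quinn     479                   472
3         1    Tom    3761                  3760
4         1    Tom    4343                  4342
5         1   Dana    1811                  1810
6         0    Cal    1200                  1200
7         4    Tom    1963                  1959
8         8   Sara     299                   291
9         7   Sara    4783                  4776
10        8   Dana    3827                  3819
11        1    Ivy    4903                  4902
12        1   Lena    8479                  8478
13        2    Cal    3635                  3633
group by user, sum of kbytes_minus_retries:
user
Cal       4833
Dana      5629
Ivy       9785
Lena      8478
Quinn      472
Sara     10357
Tom      10061
Name: kbytes_minus_retries, dtype: int64
reset_index():
    user  kbytes_minus_retries
0    Cal                  4833
1   Dana                  5629
2    Ivy                  9785
3   Lena                  8478
4  Quinn                   472
5   Sara                 10357
6    Tom                 10061
take 2 rows with smallest kbytes_minus_retries:
    user  kbytes_minus_retries
4  Quinn                   472
0    Cal                  4833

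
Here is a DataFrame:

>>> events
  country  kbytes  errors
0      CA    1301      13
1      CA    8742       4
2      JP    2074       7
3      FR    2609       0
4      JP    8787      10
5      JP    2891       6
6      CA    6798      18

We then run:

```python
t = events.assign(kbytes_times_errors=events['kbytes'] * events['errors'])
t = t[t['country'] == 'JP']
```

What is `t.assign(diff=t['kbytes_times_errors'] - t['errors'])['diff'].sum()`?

add column kbytes_times_errors = events['kbytes'] * events['errors']:
  country  kbytes  errors  kbytes_times_errors
0      CA    1301      13                16913
1      CA    8742       4                34968
2      JP    2074       7                14518
3      FR    2609       0                    0
4      JP    8787      10                87870
5      JP    2891       6                17346
6      CA    6798      18               122364
filter rows where country == 'JP':
  country  kbytes  errors  kbytes_times_errors
2      JP    2074       7                14518
4      JP    8787      10                87870
5      JP    2891       6                17346
add column diff = t['kbytes_times_errors'] - t['errors']:
  country  kbytes  errors  kbytes_times_errors   diff
2      JP    2074       7                14518  14511
4      JP    8787      10                87870  87860
5      JP    2891       6                17346  17340

119711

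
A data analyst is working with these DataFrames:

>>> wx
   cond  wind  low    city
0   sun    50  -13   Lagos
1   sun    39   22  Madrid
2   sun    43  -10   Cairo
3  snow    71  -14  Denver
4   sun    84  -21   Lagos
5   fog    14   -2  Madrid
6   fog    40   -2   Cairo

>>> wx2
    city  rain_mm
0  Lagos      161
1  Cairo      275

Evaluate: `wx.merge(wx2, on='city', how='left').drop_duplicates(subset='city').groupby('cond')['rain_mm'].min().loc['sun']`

merge on 'city' (how='left') → 7 rows:
   cond  wind  low    city  rain_mm
0   sun    50  -13   Lagos    161.0
1   sun    39   22  Madrid      NaN
2   sun    43  -10   Cairo    275.0
3  snow    71  -14  Denver      NaN
4   sun    84  -21   Lagos    161.0
5   fog    14   -2  Madrid      NaN
6   fog    40   -2   Cairo    275.0
drop duplicate city (keep=first):
   cond  wind  low    city  rain_mm
0   sun    50  -13   Lagos    161.0
1   sun    39   22  Madrid      NaN
2   sun    43  -10   Cairo    275.0
3  snow    71  -14  Denver      NaN
group by cond, min of rain_mm:
cond
snow      NaN
sun     161.0
Name: rain_mm, dtype: float64

161.0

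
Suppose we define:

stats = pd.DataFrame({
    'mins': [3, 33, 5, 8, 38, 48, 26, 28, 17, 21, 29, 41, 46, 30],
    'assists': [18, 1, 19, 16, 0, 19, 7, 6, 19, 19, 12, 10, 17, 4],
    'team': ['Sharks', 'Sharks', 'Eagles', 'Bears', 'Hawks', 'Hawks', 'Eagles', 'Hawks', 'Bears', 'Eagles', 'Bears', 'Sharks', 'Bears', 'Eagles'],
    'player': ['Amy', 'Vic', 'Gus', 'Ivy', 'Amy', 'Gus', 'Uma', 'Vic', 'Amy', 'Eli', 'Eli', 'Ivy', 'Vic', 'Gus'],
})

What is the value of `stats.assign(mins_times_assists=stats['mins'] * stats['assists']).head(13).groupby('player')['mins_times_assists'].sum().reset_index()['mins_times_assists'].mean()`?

add column mins_times_assists = stats['mins'] * stats['assists']:
    mins  assists    team player  mins_times_assists
0      3       18  Sharks    Amy                  54
1     33        1  Sharks    Vic                  33
2      5       19  Eagles    Gus                  95
3      8       16   Bears    Ivy                 128
4     38        0   Hawks    Amy                   0
5     48       19   Hawks    Gus                 912
6     26        7  Eagles    Uma                 182
7     28        6   Hawks    Vic                 168
8     17       19   Bears    Amy                 323
9     21       19  Eagles    Eli                 399
10    29       12   Bears    Eli                 348
11    41       10  Sharks    Ivy                 410
12    46       17   Bears    Vic                 782
13    30        4  Eagles    Gus                 120
take first 13 rows:
    mins  assists    team player  mins_times_assists
0      3       18  Sharks    Amy                  54
1     33        1  Sharks    Vic                  33
2      5       19  Eagles    Gus                  95
3      8       16   Bears    Ivy                 128
4     38        0   Hawks    Amy                   0
5     48       19   Hawks    Gus                 912
6     26        7  Eagles    Uma                 182
7     28        6   Hawks    Vic                 168
8     17       19   Bears    Amy                 323
9     21       19  Eagles    Eli                 399
10    29       12   Bears    Eli                 348
11    41       10  Sharks    Ivy                 410
12    46       17   Bears    Vic                 782
group by player, sum of mins_times_assists:
player
Amy     377
Eli     747
Gus    1007
Ivy     538
Uma     182
Vic     983
Name: mins_times_assists, dtype: int64
reset_index():
  player  mins_times_assists
0    Amy                 377
1    Eli                 747
2    Gus                1007
3    Ivy                 538
4    Uma                 182
5    Vic                 983
So mean() = 639.0.

639.0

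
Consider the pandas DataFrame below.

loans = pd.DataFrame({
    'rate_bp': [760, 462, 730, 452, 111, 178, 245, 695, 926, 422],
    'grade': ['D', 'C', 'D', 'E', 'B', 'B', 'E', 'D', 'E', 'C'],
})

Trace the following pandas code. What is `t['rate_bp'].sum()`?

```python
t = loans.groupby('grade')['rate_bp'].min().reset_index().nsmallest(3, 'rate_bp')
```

778

group by grade, min of rate_bp:
grade
B    111
C    422
D    695
E    245
Name: rate_bp, dtype: int64
reset_index():
  grade  rate_bp
0     B      111
1     C      422
2     D      695
3     E      245
take 3 rows with smallest rate_bp:
  grade  rate_bp
0     B      111
3     E      245
1     C      422
Taking the sum of column 'rate_bp' gives 778.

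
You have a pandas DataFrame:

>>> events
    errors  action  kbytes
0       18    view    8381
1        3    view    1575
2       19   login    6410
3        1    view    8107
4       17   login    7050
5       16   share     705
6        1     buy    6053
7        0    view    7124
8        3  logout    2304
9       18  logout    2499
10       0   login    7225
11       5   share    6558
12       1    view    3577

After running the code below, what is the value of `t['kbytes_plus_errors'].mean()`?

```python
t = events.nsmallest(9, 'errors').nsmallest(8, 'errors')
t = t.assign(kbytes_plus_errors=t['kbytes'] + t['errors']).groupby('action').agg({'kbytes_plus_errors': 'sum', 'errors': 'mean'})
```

8507.4

take 9 rows with smallest errors:
    errors  action  kbytes
7        0    view    7124
10       0   login    7225
3        1    view    8107
6        1     buy    6053
12       1    view    3577
1        3    view    1575
8        3  logout    2304
11       5   share    6558
5       16   share     705
take 8 rows with smallest errors:
    errors  action  kbytes
7        0    view    7124
10       0   login    7225
3        1    view    8107
6        1     buy    6053
12       1    view    3577
1        3    view    1575
8        3  logout    2304
11       5   share    6558
add column kbytes_plus_errors = t['kbytes'] + t['errors']:
    errors  action  kbytes  kbytes_plus_errors
7        0    view    7124                7124
10       0   login    7225                7225
3        1    view    8107                8108
6        1     buy    6053                6054
12       1    view    3577                3578
1        3    view    1575                1578
8        3  logout    2304                2307
11       5   share    6558                6563
group by action: sum(kbytes_plus_errors), mean(errors):
        kbytes_plus_errors  errors
action                            
buy                   6054    1.00
login                 7225    0.00
logout                2307    3.00
share                 6563    5.00
view                 20388    1.25
Hence 8507.4.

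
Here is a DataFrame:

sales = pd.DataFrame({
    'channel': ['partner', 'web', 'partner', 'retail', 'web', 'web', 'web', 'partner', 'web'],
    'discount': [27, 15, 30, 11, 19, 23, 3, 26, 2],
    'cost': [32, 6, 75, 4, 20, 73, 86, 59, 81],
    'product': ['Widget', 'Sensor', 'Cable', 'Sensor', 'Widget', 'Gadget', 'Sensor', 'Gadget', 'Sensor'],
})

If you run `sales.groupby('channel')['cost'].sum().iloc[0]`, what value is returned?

group by channel, sum of cost:
channel
partner    166
retail       4
web        266
Name: cost, dtype: int64
Then the value at position 0: 166

166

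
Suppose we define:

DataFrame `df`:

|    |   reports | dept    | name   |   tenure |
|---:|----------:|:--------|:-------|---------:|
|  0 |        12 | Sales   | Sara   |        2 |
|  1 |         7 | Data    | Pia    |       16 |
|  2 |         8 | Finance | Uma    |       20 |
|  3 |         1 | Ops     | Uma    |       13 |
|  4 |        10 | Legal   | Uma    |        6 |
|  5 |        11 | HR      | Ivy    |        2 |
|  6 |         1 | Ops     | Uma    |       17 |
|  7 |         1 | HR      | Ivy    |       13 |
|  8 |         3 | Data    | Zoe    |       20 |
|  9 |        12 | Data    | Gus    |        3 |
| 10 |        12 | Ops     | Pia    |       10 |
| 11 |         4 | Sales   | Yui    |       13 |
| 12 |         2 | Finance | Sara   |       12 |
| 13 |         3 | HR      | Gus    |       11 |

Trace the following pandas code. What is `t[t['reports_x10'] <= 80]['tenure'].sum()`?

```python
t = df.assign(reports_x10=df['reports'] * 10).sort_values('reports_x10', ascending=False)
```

add column reports_x10 = df['reports'] * 10:
    reports     dept  name  tenure  reports_x10
0        12    Sales  Sara       2          120
1         7     Data   Pia      16           70
2         8  Finance   Uma      20           80
3         1      Ops   Uma      13           10
4        10    Legal   Uma       6          100
5        11       HR   Ivy       2          110
6         1      Ops   Uma      17           10
7         1       HR   Ivy      13           10
8         3     Data   Zoe      20           30
9        12     Data   Gus       3          120
10       12      Ops   Pia      10          120
11        4    Sales   Yui      13           40
12        2  Finance  Sara      12           20
13        3       HR   Gus      11           30
sort by reports_x10 descending:
    reports     dept  name  tenure  reports_x10
0        12    Sales  Sara       2          120
9        12     Data   Gus       3          120
10       12      Ops   Pia      10          120
5        11       HR   Ivy       2          110
4        10    Legal   Uma       6          100
2         8  Finance   Uma      20           80
1         7     Data   Pia      16           70
11        4    Sales   Yui      13           40
8         3     Data   Zoe      20           30
13        3       HR   Gus      11           30
12        2  Finance  Sara      12           20
3         1      Ops   Uma      13           10
6         1      Ops   Uma      17           10
7         1       HR   Ivy      13           10
filter rows where reports_x10 <= 80:
    reports     dept  name  tenure  reports_x10
2         8  Finance   Uma      20           80
1         7     Data   Pia      16           70
11        4    Sales   Yui      13           40
8         3     Data   Zoe      20           30
13        3       HR   Gus      11           30
12        2  Finance  Sara      12           20
3         1      Ops   Uma      13           10
6         1      Ops   Uma      17           10
7         1       HR   Ivy      13           10
Reading off the sum of column 'tenure', we get 135.

135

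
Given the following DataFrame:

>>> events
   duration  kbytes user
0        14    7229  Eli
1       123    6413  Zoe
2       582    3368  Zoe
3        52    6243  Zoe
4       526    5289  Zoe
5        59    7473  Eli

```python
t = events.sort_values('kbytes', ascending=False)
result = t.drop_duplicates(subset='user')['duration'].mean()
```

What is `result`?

91.0

sort by kbytes descending:
   duration  kbytes user
5        59    7473  Eli
0        14    7229  Eli
1       123    6413  Zoe
3        52    6243  Zoe
4       526    5289  Zoe
2       582    3368  Zoe
drop duplicate user (keep=first):
   duration  kbytes user
5        59    7473  Eli
1       123    6413  Zoe
The mean of column 'duration' is 91.0.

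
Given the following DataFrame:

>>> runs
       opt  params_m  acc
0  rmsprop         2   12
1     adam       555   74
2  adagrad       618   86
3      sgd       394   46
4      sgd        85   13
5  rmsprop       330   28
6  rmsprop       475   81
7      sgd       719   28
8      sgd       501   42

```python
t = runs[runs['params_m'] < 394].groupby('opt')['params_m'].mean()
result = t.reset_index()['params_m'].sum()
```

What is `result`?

251.0

filter rows where params_m < 394:
       opt  params_m  acc
0  rmsprop         2   12
4      sgd        85   13
5  rmsprop       330   28
group by opt, mean of params_m:
opt
rmsprop    166.0
sgd         85.0
Name: params_m, dtype: float64
reset_index():
       opt  params_m
0  rmsprop     166.0
1      sgd      85.0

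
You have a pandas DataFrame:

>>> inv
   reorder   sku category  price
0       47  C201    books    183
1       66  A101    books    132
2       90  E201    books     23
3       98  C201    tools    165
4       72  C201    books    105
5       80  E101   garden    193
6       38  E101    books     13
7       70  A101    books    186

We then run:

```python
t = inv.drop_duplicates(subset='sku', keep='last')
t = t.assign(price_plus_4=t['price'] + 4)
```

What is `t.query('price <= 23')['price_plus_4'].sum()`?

44

drop duplicate sku (keep=last):
   reorder   sku category  price
2       90  E201    books     23
4       72  C201    books    105
6       38  E101    books     13
7       70  A101    books    186
add column price_plus_4 = t['price'] + 4:
   reorder   sku category  price  price_plus_4
2       90  E201    books     23            27
4       72  C201    books    105           109
6       38  E101    books     13            17
7       70  A101    books    186           190
filter rows where price <= 23:
   reorder   sku category  price  price_plus_4
2       90  E201    books     23            27
6       38  E101    books     13            17
So sum() = 44.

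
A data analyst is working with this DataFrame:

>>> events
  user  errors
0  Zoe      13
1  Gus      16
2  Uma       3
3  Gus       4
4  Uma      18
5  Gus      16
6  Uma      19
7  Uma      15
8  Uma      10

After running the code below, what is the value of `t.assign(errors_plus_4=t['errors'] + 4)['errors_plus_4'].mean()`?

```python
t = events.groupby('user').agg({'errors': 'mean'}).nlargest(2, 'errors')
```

17.0

group by user, mean of errors:
      errors
user        
Gus     12.0
Uma     13.0
Zoe     13.0
take 2 rows with largest errors:
      errors
user        
Uma     13.0
Zoe     13.0
add column errors_plus_4 = t['errors'] + 4:
      errors  errors_plus_4
user                       
Uma     13.0           17.0
Zoe     13.0           17.0
The mean of column 'errors_plus_4' is 17.0.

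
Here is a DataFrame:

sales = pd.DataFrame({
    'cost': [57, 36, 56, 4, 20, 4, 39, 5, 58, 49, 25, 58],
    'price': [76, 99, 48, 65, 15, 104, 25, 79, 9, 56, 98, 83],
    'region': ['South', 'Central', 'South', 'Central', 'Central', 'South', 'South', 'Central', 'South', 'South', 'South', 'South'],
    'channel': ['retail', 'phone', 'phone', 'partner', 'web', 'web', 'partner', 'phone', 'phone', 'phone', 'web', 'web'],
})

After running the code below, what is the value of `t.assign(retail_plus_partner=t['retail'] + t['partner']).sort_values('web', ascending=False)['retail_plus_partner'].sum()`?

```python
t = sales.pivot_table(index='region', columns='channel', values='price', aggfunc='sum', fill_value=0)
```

166

pivot: rows=region, cols=channel, sum(price):
channel  partner  phone  retail  web
region                              
Central       65    178       0   15
South         25    113      76  285
add column retail_plus_partner = t['retail'] + t['partner']:
channel  partner  phone  retail  web  retail_plus_partner
region                                                   
Central       65    178       0   15                   65
South         25    113      76  285                  101
sort by web descending:
channel  partner  phone  retail  web  retail_plus_partner
region                                                   
South         25    113      76  285                  101
Central       65    178       0   15                   65
Taking the sum of column 'retail_plus_partner' gives 166.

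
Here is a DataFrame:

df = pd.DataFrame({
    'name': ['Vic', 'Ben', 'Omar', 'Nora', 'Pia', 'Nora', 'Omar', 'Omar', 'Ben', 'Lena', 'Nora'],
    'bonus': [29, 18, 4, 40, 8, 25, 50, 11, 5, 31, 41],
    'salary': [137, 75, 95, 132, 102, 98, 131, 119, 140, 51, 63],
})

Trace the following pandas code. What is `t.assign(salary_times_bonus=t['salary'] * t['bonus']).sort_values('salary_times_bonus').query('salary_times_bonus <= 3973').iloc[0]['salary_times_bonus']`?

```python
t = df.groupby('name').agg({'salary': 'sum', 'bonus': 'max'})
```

group by name: sum(salary), max(bonus):
      salary  bonus
name               
Ben      215     18
Lena      51     31
Nora     293     41
Omar     345     50
Pia      102      8
Vic      137     29
add column salary_times_bonus = t['salary'] * t['bonus']:
      salary  bonus  salary_times_bonus
name                                   
Ben      215     18                3870
Lena      51     31                1581
Nora     293     41               12013
Omar     345     50               17250
Pia      102      8                 816
Vic      137     29                3973
sort by salary_times_bonus:
      salary  bonus  salary_times_bonus
name                                   
Pia      102      8                 816
Lena      51     31                1581
Ben      215     18                3870
Vic      137     29                3973
Nora     293     41               12013
Omar     345     50               17250
filter rows where salary_times_bonus <= 3973:
      salary  bonus  salary_times_bonus
name                                   
Pia      102      8                 816
Lena      51     31                1581
Ben      215     18                3870
Vic      137     29                3973
Then the value at position 0, column 'salary_times_bonus': 816

816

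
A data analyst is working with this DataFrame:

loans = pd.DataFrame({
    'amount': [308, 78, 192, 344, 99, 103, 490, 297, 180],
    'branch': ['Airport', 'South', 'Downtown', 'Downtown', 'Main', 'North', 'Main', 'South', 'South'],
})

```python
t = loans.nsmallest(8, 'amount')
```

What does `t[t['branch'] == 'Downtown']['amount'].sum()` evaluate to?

take 8 rows with smallest amount:
   amount    branch
1      78     South
4      99      Main
5     103     North
8     180     South
2     192  Downtown
7     297     South
0     308   Airport
3     344  Downtown
filter rows where branch == 'Downtown':
   amount    branch
2     192  Downtown
3     344  Downtown
Taking the sum of column 'amount' gives 536.

536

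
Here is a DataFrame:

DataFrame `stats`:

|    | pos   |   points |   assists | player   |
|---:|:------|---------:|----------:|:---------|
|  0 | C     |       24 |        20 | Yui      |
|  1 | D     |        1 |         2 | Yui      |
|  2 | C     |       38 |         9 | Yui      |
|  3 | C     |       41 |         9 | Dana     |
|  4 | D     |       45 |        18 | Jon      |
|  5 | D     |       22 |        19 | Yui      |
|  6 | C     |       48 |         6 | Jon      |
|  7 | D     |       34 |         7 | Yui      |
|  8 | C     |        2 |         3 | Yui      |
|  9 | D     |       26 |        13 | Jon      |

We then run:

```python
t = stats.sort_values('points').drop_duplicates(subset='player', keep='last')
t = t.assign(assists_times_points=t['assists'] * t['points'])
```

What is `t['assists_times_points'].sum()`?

sort by points:
  pos  points  assists player
1   D       1        2    Yui
8   C       2        3    Yui
5   D      22       19    Yui
0   C      24       20    Yui
9   D      26       13    Jon
7   D      34        7    Yui
2   C      38        9    Yui
3   C      41        9   Dana
4   D      45       18    Jon
6   C      48        6    Jon
drop duplicate player (keep=last):
  pos  points  assists player
2   C      38        9    Yui
3   C      41        9   Dana
6   C      48        6    Jon
add column assists_times_points = t['assists'] * t['points']:
  pos  points  assists player  assists_times_points
2   C      38        9    Yui                   342
3   C      41        9   Dana                   369
6   C      48        6    Jon                   288
Reading off the sum of column 'assists_times_points', we get 999.

999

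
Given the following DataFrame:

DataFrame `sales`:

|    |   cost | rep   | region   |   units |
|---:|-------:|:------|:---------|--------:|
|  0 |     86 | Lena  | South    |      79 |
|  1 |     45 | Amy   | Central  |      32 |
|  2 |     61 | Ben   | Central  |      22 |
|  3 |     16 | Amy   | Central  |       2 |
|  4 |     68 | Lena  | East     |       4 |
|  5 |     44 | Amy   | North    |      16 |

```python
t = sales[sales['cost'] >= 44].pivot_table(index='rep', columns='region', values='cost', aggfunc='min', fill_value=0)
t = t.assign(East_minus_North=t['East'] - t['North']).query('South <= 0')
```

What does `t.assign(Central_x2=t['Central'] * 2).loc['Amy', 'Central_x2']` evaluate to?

filter rows where cost >= 44:
   cost   rep   region  units
0    86  Lena    South     79
1    45   Amy  Central     32
2    61   Ben  Central     22
4    68  Lena     East      4
5    44   Amy    North     16
pivot: rows=rep, cols=region, min(cost):
region  Central  East  North  South
rep                                
Amy          45     0     44      0
Ben          61     0      0      0
Lena          0    68      0     86
add column East_minus_North = t['East'] - t['North']:
region  Central  East  North  South  East_minus_North
rep                                                  
Amy          45     0     44      0               -44
Ben          61     0      0      0                 0
Lena          0    68      0     86                68
filter rows where South <= 0:
region  Central  East  North  South  East_minus_North
rep                                                  
Amy          45     0     44      0               -44
Ben          61     0      0      0                 0
add column Central_x2 = t['Central'] * 2:
region  Central  East  North  South  East_minus_North  Central_x2
rep                                                              
Amy          45     0     44      0               -44          90
Ben          61     0      0      0                 0         122
So loc['Amy', 'Central_x2'] = 90.

90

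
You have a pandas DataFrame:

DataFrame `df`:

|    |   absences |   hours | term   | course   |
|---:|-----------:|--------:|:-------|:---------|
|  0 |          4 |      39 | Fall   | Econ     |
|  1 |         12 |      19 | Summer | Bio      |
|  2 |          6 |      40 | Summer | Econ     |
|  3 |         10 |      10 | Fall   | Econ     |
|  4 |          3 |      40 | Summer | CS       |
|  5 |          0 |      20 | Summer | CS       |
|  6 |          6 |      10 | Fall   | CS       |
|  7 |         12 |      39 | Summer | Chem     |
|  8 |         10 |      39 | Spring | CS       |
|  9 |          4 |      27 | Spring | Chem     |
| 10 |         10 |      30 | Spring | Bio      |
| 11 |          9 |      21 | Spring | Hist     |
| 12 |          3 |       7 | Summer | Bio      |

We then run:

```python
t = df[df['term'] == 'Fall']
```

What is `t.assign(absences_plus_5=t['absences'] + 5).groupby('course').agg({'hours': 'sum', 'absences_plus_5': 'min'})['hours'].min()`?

filter rows where term == 'Fall':
   absences  hours  term course
0         4     39  Fall   Econ
3        10     10  Fall   Econ
6         6     10  Fall     CS
add column absences_plus_5 = t['absences'] + 5:
   absences  hours  term course  absences_plus_5
0         4     39  Fall   Econ                9
3        10     10  Fall   Econ               15
6         6     10  Fall     CS               11
group by course: sum(hours), min(absences_plus_5):
        hours  absences_plus_5
course                        
CS         10               11
Econ       49                9

10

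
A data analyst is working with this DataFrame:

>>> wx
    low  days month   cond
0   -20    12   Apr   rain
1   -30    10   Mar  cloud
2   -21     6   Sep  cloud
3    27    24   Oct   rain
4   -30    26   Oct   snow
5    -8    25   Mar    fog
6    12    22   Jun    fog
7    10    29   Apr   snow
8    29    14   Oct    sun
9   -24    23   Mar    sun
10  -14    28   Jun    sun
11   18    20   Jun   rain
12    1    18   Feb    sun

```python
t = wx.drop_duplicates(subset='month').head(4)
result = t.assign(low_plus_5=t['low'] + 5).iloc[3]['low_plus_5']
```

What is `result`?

32

drop duplicate month (keep=first):
    low  days month   cond
0   -20    12   Apr   rain
1   -30    10   Mar  cloud
2   -21     6   Sep  cloud
3    27    24   Oct   rain
6    12    22   Jun    fog
12    1    18   Feb    sun
take first 4 rows:
   low  days month   cond
0  -20    12   Apr   rain
1  -30    10   Mar  cloud
2  -21     6   Sep  cloud
3   27    24   Oct   rain
add column low_plus_5 = t['low'] + 5:
   low  days month   cond  low_plus_5
0  -20    12   Apr   rain         -15
1  -30    10   Mar  cloud         -25
2  -21     6   Sep  cloud         -16
3   27    24   Oct   rain          32
Hence 32.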